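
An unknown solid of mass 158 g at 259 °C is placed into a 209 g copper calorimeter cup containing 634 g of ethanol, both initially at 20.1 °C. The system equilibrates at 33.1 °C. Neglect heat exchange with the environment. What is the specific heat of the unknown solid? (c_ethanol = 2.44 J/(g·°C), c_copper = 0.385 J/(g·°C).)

c ≈ 0.593 J/(g·°C)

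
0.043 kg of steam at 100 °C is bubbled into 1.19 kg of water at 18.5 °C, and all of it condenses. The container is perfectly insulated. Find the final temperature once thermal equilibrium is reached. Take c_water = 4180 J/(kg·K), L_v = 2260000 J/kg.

T_f ≈ 40.2 °C

Sum of m c ΔT and latent-heat terms is zero:
condense steam: −0.043·2260000 = −97180; condensed water 100 °C→T: 179.74(T − 100); water warms: 1.19·4180·(T − 18.5) = 4974.2(T − 18.5)
5153.9 T = 97180 + 17974 + 92023 = 207177
T ≈ 40.20 °C (< 100 °C, so full condensation is consistent).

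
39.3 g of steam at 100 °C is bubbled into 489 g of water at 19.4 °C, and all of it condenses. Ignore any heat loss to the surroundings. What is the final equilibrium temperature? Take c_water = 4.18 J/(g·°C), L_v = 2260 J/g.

Sum of m c ΔT and latent-heat terms is zero:
latent heat released on condensation: 39.3·2260 = 88818
  condensate cools 100→T: 39.3·4.18·(T − 100) = 164.27(T − 100)
  original water: 2044(T − 19.4)
2208.3 T = 88818 + 16427 + 39654 = 144899
T ≈ 65.62 °C — below 100 °C, confirming all the steam condensed.

T_f ≈ 65.6 °C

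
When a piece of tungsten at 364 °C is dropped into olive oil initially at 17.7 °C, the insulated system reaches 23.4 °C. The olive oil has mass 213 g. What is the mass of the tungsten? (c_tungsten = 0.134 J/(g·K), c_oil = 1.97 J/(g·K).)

Energy conservation, ΣQ = 0:
m·0.134·(23.4 − 364) + 213·1.97·(23.4 − 17.7) = 0
-45.64 m = -2391.8
m = -2391.8/-45.64 ≈ 52.4 g

m ≈ 52.4 g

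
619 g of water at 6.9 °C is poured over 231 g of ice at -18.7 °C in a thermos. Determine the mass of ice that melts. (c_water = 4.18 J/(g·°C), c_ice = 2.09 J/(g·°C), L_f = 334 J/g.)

m_melted ≈ 26.4 g

Heat available from the water dropping to 0 °C: 619·4.18·6.9 = 17853 J.
Of that, 231·2.09·18.7 = 9028.2 J goes to bring the ice to 0 °C, leaving 8825 J.
To melt every bit of ice: 231·334 = 77154 J.
That's not enough to melt it all — equilibrium is at 0 °C with ice remaining.
m_melted·334 = 8825  ⇒  m_melted ≈ 26.42 g.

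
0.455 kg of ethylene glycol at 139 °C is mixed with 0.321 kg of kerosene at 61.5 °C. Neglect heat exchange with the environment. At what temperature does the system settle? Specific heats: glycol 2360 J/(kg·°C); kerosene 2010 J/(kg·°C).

Taking heat into each body as positive, Σ m c ΔT = 0:
0.455·2360·(T − 139) + 0.321·2010·(T − 61.5) = 0
1073.8(T − 139) + 645.21(T − 61.5) = 0
(1073.8 + 645.21) T = 1073.8·139 + 645.21·61.5
T = 188939 / 1719 = 110 °C

T_f ≈ 109.9 °C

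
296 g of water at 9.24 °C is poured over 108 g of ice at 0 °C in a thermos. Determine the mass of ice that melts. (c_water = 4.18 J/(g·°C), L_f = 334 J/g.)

Cooling the water to 0 °C releases 296·4.18·9.24 = 11432 J.
Melting all 108 g of ice would need 108·334 = 36072 J.
That's not enough to melt it all — equilibrium is at 0 °C with ice remaining.
m_melt = 11432 / L_f = 34.23 g.

m_melted ≈ 34.2 g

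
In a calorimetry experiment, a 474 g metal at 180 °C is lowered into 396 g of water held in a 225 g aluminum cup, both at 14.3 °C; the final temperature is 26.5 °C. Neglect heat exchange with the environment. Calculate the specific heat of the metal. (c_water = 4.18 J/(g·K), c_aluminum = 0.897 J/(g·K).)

Let T be the final temperature. ΣQ_i = 0:
474·c·(26.5 − 180) + 396·4.18·(26.5 − 14.3) + 225·0.897·(26.5 − 14.3) = 0
-72759 c = -22657
c = -22657/-72759 ≈ 0.3114 J/(g·K)

c ≈ 0.311 J/(g·K)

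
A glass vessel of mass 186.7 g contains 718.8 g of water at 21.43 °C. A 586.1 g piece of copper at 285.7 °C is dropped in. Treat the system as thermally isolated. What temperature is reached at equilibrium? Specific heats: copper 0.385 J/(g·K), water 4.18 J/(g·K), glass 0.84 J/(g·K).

T_f ≈ 39.0 °C

Let T be the final temperature. ΣQ_i = 0:
586.1*0.385*(T − 285.7) + 718.8*4.18*(T − 21.43) + 186.7*0.84*(T − 21.43) = 0
225.65(T − 285.7) + 3004.6(T − 21.43) + 156.83(T − 21.43) = 0
3387.1 T = 132217
T = 132217/3387.1 ≈ 39.04 °C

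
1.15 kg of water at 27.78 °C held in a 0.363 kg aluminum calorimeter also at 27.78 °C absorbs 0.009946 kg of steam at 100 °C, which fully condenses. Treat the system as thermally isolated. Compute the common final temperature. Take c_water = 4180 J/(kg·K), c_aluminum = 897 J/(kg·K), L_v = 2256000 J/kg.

Setting the total heat transfer to zero:
latent heat released on condensation: 0.009946·2256000 = 22438
  condensate cools 100→T: 0.009946·4180·(T − 100) = 41.57(T − 100)
  original water: 4807(T − 27.78)
  cup: 325.61(T − 27.78)
5174.2 T = 22438 + 4157.4 + 142584 = 169180
T ≈ 32.70 °C (< 100 °C, so full condensation is consistent).

T_f ≈ 32.7 °C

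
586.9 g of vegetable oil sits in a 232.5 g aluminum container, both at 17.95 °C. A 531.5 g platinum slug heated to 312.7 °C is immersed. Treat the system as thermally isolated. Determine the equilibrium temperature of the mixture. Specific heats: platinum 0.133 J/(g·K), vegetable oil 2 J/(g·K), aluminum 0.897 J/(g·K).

T_f is the heat-capacity-weighted average of the initial temperatures:
T_f = (70.69·312.7 + 1173.8·17.95 + 208.55·17.95) / (70.69 + 1173.8 + 208.55)
    = 46918 / 1453 ≈ 32.29 °C

T_f ≈ 32.3 °C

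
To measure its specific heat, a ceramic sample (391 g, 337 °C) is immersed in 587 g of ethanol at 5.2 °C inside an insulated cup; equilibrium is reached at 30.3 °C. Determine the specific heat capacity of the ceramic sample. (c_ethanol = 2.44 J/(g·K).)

c ≈ 0.3 J/(g·K)

m_s c (T_s − T_f) = m_ethanol c_ethanol (T_f − T_0):
391·c·(337 − 30.3) = 587·2.44·(30.3 − 5.2)
119920 c = 35950  ⇒  c ≈ 0.2998 J/(g·K)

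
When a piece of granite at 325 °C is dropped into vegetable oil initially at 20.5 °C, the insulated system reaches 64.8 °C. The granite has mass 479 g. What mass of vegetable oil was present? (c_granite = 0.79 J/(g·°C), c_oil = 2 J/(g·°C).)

Heat lost by the granite = heat gained by the oil:
479×0.79×(325 − 64.8) = m×2×(64.8 − 20.5)
88.6 m = 98462  ⇒  m ≈ 1111 g

m ≈ 1110 g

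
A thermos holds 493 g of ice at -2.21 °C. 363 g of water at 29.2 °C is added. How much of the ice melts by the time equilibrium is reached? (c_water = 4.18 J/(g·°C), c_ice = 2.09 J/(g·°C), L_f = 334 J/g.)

m_melted ≈ 126 g

Heat available from the water dropping to 0 °C: 363·4.18·29.2 = 44306 J.
Warming the ice to 0 °C takes 493·2.09·2.21 = 2277.1 J, leaving 42029 J for melting.
To melt every bit of ice: 493·334 = 164662 J.
That's not enough to melt it all — equilibrium is at 0 °C with ice remaining.
m_melted·334 = 42029  ⇒  m_melted ≈ 125.8 g.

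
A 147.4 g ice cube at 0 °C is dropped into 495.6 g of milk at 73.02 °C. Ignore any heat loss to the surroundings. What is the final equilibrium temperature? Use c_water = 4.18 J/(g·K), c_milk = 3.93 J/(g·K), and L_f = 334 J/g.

T_f ≈ 36.3 °C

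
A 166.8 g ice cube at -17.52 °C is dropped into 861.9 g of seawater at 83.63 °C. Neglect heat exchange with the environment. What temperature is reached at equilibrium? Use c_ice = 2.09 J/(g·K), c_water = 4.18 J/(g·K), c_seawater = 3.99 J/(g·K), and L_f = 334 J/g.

T_f ≈ 54.6 °C

Heat gained plus heat lost sum to zero:
warm ice to 0 °C: 166.8·2.09·(0 − (-17.52)) = 6107.7
  melt ice: 166.8·334 = 55711
  warm the meltwater: 697.22 T
  seawater cools: 861.9·3.99·(T − 83.63) = 3439(T − 83.63)
4136.2 T = 287602 − 61819 = 225783
T ≈ 54.59 °C (positive, so assuming full melt was valid).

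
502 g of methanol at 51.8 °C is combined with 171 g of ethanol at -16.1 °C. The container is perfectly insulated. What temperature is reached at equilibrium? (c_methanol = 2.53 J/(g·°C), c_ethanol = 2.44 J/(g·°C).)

|Q_methanol| = |Q_ethanol|:
502×2.53×(51.8 − T) = 171×2.44×(T − (-16.1))
1270.1(51.8 − T) = 417.24(T − (-16.1))
1687.3 T = 59072  ⇒  T ≈ 35.01 °C

T_f ≈ 35.0 °C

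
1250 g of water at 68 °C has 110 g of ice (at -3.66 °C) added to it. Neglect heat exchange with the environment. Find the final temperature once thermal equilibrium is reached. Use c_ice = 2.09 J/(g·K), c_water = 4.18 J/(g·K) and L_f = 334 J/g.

Sum of m c ΔT and latent-heat terms is zero:
warm ice to 0 °C: 110·2.09·(0 − (-3.66)) = 841.43
  melt ice: 110·334 = 36740
  warm the meltwater: 459.8 T
  water: 5225(T − 68)
5684.8 T = 355300 − 37581 = 317719
T ≈ 55.89 °C. Since T > 0 °C, the all-ice-melts assumption holds.

T_f ≈ 55.9 °C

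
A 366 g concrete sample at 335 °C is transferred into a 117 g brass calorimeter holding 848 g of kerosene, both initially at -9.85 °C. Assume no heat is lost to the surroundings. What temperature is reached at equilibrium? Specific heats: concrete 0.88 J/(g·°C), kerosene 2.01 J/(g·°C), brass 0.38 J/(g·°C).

T_f ≈ 43.8 °C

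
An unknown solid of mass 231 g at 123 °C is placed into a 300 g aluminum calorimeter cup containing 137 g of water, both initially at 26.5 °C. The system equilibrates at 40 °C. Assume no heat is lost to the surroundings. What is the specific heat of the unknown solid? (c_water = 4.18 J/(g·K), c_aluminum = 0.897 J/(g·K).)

c ≈ 0.593 J/(g·K)

Net heat exchanged in the isolated system is zero:
231×c×(40 − 123) + 137×4.18×(40 − 26.5) + 300×0.897×(40 − 26.5) = 0
-19173 c = -11364
c = -11364/-19173 ≈ 0.5927 J/(g·K)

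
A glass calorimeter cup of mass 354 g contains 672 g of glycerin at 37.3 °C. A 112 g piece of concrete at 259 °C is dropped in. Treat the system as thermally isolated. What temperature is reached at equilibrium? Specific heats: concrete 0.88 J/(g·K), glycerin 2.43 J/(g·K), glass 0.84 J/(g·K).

T_f ≈ 48.1 °C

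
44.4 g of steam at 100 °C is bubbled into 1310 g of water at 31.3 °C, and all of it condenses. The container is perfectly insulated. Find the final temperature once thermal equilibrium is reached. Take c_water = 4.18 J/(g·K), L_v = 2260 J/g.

T_f ≈ 51.3 °C

Setting the total heat transfer to zero:
latent heat released on condensation: 44.4×2260 = 100344
  condensate cools 100→T: 44.4×4.18×(T − 100) = 185.59(T − 100)
  water warms: 1310×4.18×(T − 31.3) = 5475.8(T − 31.3)
5661.4 T = 100344 + 18559 + 171393 = 290296
T ≈ 51.28 °C (< 100 °C, so full condensation is consistent).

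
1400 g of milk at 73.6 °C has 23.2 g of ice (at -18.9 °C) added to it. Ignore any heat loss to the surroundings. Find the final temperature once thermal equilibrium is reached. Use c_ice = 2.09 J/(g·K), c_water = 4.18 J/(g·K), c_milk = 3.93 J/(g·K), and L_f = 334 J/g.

T_f ≈ 70.8 °C

Energy conservation, ΣQ = 0:
ice -18.9→0 °C: 23.2×2.09×18.9 = 916.42
  melt ice: 23.2×334 = 7748.8
  meltwater 0→T: 23.2×4.18×T = 96.98 T
  milk: 5502(T − 73.6)
5599 T = 404947 − 8665.2 = 396282
T ≈ 70.78 °C. Since T > 0 °C, the all-ice-melts assumption holds.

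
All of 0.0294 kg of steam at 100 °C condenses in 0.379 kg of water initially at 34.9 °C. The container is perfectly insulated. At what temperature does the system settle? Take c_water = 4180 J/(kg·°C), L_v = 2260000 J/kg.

Sum of m c ΔT and latent-heat terms is zero:
latent heat released on condensation: 0.0294·2260000 = 66444; condensate cools 100→T: 0.0294·4180·(T − 100) = 122.89(T − 100); original water: 1584.2(T − 34.9)
1707.1 T = 66444 + 12289 + 55289 = 134022
T ≈ 78.51 °C — below 100 °C, confirming all the steam condensed.

T_f ≈ 78.5 °C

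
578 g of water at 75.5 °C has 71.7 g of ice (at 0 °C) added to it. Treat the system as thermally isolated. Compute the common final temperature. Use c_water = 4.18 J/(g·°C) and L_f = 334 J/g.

Conservation of energy gives ΣQ = 0:
fusion: m_ice L_f = 71.7×334 = 23948; warm the meltwater: 299.71 T; water: 2416(T − 75.5)
2715.7 T = 182411 − 23948 = 158463
T ≈ 58.35 °C (positive, so assuming full melt was valid).

T_f ≈ 58.3 °C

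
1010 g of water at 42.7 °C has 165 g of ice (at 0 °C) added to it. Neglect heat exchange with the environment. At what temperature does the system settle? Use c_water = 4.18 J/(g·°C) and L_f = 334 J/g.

T_f ≈ 25.5 °C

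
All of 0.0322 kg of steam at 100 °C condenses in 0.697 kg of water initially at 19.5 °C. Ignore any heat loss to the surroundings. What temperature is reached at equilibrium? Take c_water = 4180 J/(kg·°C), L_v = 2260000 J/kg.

Taking heat into each body as positive, Σ m c ΔT = 0:
condense steam: −0.0322×2260000 = −72772
  condensate cools 100→T: 0.0322×4180×(T − 100) = 134.6(T − 100)
  water warms: 0.697×4180×(T − 19.5) = 2913.5(T − 19.5)
3048.1 T = 72772 + 13460 + 56812 = 143044
T ≈ 46.93 °C (< 100 °C, so full condensation is consistent).

T_f ≈ 46.9 °C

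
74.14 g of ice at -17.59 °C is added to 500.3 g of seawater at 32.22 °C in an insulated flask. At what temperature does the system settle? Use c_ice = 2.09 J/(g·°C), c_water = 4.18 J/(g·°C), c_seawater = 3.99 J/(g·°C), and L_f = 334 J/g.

T_f ≈ 16.0 °C

Heat gained plus heat lost sum to zero:
warm ice to 0 °C: 74.14×2.09×(0 − (-17.59)) = 2725.6; fusion: m_ice L_f = 74.14×334 = 24763; meltwater 0→T: 74.14×4.18×T = 309.91 T; seawater: 1996.2(T − 32.22)
2306.1 T = 64317 − 27488 = 36829
T ≈ 15.97 °C (positive, so assuming full melt was valid).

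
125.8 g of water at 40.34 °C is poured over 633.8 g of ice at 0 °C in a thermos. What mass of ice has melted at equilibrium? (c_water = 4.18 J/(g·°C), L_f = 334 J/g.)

Cooling the water to 0 °C releases 125.8×4.18×40.34 = 21213 J.
Melting all 633.8 g of ice would need 633.8×334 = 211689 J.
That's not enough to melt it all — equilibrium is at 0 °C with ice remaining.
m_melt = 21213 / L_f = 63.51 g.

m_melted ≈ 63.5 g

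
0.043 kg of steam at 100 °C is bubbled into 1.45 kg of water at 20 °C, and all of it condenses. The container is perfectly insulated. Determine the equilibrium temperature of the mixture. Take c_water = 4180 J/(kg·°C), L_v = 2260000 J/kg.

T_f ≈ 37.9 °C

Energy balance with sensible and latent terms:
latent heat released on condensation: 0.043·2260000 = 97180
  condensate cools 100→T: 0.043·4180·(T − 100) = 179.74(T − 100)
  water warms: 1.45·4180·(T − 20) = 6061(T − 20)
6240.7 T = 97180 + 17974 + 121220 = 236374
T ≈ 37.88 °C, under the boiling point, so the assumption holds.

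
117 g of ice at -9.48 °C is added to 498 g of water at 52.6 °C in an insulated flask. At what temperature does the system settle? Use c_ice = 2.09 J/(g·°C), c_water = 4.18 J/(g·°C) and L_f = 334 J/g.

Taking heat into each body as positive, Σ m c ΔT = 0:
ice -9.48→0 °C: 117×2.09×9.48 = 2318.1
  fusion: m_ice L_f = 117×334 = 39078
  warm the meltwater: 489.06 T
  water cools: 498×4.18×(T − 52.6) = 2081.6(T − 52.6)
2570.7 T = 109494 − 41396 = 68098
T ≈ 26.49 °C. Since T > 0 °C, the all-ice-melts assumption holds.

T_f ≈ 26.5 °C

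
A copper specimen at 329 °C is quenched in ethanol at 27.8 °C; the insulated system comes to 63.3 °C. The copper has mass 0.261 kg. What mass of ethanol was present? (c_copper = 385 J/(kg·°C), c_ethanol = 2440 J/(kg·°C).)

m ≈ 0.308 kg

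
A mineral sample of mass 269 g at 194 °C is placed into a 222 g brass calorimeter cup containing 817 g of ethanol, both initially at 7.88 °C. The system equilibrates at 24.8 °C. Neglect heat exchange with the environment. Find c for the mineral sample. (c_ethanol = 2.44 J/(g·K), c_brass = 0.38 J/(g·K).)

c ≈ 0.772 J/(g·K)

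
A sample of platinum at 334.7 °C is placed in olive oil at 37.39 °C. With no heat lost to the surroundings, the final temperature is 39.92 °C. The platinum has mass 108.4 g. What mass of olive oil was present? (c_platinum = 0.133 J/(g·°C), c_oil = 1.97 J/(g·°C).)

m ≈ 853 g

Heat lost by the platinum = heat gained by the oil:
108.4·0.133·(334.7 − 39.92) = m·1.97·(39.92 − 37.39)
4.984 m = 4249.9  ⇒  m ≈ 852.7 g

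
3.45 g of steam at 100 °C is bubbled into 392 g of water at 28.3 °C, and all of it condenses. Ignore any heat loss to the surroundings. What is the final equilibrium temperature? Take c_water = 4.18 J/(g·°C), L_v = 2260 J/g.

T_f ≈ 33.6 °C

Sum of m c ΔT and latent-heat terms is zero:
steam→water at 100 °C releases m L_v = 3.45×2260 = 7797; condensate cools 100→T: 3.45×4.18×(T − 100) = 14.42(T − 100); water warms: 392×4.18×(T − 28.3) = 1638.6(T − 28.3)
1653 T = 7797 + 1442.1 + 46371 = 55610
T ≈ 33.64 °C — below 100 °C, confirming all the steam condensed.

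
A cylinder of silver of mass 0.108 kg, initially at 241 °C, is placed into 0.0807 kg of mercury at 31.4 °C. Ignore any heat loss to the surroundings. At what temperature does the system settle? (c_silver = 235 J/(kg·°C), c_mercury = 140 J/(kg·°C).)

T_f ≈ 176.4 °C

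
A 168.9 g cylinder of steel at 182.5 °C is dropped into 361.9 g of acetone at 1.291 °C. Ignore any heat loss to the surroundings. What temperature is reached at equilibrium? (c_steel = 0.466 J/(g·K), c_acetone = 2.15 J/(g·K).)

T_f ≈ 17.9 °C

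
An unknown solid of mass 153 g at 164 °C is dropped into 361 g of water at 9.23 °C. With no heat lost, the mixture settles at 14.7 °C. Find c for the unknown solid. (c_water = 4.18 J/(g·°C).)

c ≈ 0.361 J/(g·°C)

Heat lost by the unknown solid = heat gained by the water:
153·c·(164 − 14.7) = 361·4.18·(14.7 − 9.23)
22843 c = 8254.1  ⇒  c ≈ 0.3613 J/(g·°C)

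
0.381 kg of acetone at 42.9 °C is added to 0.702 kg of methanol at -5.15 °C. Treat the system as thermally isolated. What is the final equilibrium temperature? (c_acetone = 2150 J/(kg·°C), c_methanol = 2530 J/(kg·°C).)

Taking heat into each body as positive, Σ m c ΔT = 0:
0.381·2150·(T − 42.9) + 0.702·2530·(T − (-5.15)) = 0
819.15(T − 42.9) + 1776.1(T − (-5.15)) = 0
2595.2 T = 25995
T = 25995 / 2595.2 = 10 °C

T_f ≈ 10.0 °C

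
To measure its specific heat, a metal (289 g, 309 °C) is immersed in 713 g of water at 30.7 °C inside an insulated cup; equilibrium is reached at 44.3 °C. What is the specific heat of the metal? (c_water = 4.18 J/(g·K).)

c ≈ 0.53 J/(g·K)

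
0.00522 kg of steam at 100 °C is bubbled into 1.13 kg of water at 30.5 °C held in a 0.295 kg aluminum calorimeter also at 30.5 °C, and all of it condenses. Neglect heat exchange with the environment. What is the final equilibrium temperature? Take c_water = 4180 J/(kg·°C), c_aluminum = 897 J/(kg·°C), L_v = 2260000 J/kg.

Energy balance with sensible and latent terms:
condense steam: −0.00522·2260000 = −11797; condensed water 100 °C→T: 21.82(T − 100); water warms: 1.13·4180·(T − 30.5) = 4723.4(T − 30.5); cup: 264.62(T − 30.5)
5009.8 T = 11797 + 2182 + 152134 = 166114
T ≈ 33.16 °C, under the boiling point, so the assumption holds.

T_f ≈ 33.2 °C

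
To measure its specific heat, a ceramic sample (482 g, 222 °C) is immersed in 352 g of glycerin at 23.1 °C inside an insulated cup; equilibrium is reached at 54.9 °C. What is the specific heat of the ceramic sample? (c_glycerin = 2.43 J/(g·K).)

Setting the total heat transfer to zero:
482×c×(54.9 − 222) + 352×2.43×(54.9 − 23.1) = 0
-80542 c = -27200
c = -27200/-80542 ≈ 0.3377 J/(g·K)

c ≈ 0.338 J/(g·K)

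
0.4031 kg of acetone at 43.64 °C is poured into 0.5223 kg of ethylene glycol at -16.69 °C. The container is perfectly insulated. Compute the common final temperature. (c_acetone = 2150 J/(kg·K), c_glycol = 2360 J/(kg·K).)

Setting the total heat transfer to zero:
0.4031×2150×(T − 43.64) + 0.5223×2360×(T − (-16.69)) = 0
866.67(T − 43.64) + 1232.6(T − (-16.69)) = 0
2099.3 T = 17249
T = 17249 / 2099.3 = 8.22 °C

T_f ≈ 8.2 °C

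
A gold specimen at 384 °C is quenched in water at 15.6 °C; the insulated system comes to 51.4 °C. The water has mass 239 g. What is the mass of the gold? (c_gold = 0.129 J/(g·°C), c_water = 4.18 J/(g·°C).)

m ≈ 834 g

|Q_gold| = |Q_water|:
m×0.129×(384 − 51.4) = 239×4.18×(51.4 − 15.6)
42.91 m = 35765  ⇒  m ≈ 833.6 g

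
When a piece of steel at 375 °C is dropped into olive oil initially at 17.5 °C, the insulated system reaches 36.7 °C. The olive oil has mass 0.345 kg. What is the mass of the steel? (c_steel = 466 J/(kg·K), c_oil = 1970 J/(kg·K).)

m ≈ 0.0828 kg

Net heat exchanged in the isolated system is zero:
m·466·(36.7 − 375) + 0.345·1970·(36.7 − 17.5) = 0
-157648 m = -13049
m = -13049/-157648 ≈ 0.08277 kg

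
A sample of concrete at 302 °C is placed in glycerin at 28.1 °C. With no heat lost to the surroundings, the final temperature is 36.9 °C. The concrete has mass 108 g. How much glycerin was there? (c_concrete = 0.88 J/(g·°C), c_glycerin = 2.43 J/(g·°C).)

m ≈ 1180 g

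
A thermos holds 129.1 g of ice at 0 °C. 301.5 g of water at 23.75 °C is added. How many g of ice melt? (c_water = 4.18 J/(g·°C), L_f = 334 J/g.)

m_melted ≈ 89.6 g

Heat available from the water dropping to 0 °C: 301.5×4.18×23.75 = 29931 J.
Fully melting the ice requires m_ice L_f = 129.1×334 = 43119 J.
29931 J < 43119 J, so only part of the ice melts and the system sits at 0 °C.
m_melted×334 = 29931  ⇒  m_melted ≈ 89.62 g.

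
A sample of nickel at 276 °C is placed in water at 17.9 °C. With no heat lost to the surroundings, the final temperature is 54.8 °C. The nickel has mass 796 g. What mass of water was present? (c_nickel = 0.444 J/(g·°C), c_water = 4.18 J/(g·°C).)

m ≈ 507 g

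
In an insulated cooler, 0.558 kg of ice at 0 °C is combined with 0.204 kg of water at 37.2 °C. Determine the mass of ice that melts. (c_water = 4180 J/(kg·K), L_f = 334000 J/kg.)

Heat available from the water dropping to 0 °C: 0.204×4180×37.2 = 31721 J.
To melt every bit of ice: 0.558×334000 = 186372 J.
Since 31721 < 186372 J, not all the ice melts; equilibrium is at 0 °C.
m_melted×334000 = 31721  ⇒  m_melted ≈ 0.09497 kg.

m_melted ≈ 0.095 kg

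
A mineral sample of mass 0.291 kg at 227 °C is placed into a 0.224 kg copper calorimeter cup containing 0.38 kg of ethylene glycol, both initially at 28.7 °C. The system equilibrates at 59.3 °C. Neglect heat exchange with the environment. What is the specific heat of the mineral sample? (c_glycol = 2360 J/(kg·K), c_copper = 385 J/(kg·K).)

c ≈ 616 J/(kg·K)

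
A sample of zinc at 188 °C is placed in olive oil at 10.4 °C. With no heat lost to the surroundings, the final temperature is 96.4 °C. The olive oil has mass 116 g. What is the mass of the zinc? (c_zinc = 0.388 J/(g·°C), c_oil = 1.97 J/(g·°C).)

m ≈ 553 g

Heat lost by the zinc = heat gained by the oil:
m·0.388·(188 − 96.4) = 116·1.97·(96.4 − 10.4)
35.54 m = 19653  ⇒  m ≈ 553 g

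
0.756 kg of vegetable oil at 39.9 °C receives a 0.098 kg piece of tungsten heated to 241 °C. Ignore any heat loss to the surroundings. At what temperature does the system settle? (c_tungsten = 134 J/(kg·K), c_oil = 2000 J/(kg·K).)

T_f ≈ 41.6 °C

Heat gained plus heat lost sum to zero:
0.098*134*(T − 241) + 0.756*2000*(T − 39.9) = 0
1525.1 T = 63494
T = 63494/1525.1 ≈ 41.63 °C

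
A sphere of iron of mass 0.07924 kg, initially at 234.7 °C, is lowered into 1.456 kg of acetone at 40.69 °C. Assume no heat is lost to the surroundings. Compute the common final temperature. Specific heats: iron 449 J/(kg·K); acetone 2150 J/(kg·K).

T_f = Σ m_i c_i T_i / Σ m_i c_i:
T_f = (35.58×234.7 + 3130.4×40.69) / (35.58 + 3130.4)
    = 135726 / 3166 ≈ 42.87 °C

T_f ≈ 42.9 °C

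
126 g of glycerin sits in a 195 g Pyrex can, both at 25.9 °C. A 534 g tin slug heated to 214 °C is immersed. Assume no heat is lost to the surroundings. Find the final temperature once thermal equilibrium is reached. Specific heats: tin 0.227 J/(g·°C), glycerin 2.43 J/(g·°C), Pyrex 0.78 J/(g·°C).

T_f ≈ 65.2 °C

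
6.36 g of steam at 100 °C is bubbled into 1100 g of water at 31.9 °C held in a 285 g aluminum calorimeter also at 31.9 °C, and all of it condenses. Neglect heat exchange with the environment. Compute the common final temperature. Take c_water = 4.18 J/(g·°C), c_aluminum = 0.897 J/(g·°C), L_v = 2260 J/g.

T_f ≈ 35.2 °C

Setting the total heat transfer to zero:
steam→water at 100 °C releases m L_v = 6.36×2260 = 14374
  condensed water 100 °C→T: 26.58(T − 100)
  original water: 4598(T − 31.9)
  cup: 255.65(T − 31.9)
4880.2 T = 14374 + 2658.5 + 154831 = 171863
T ≈ 35.22 °C, under the boiling point, so the assumption holds.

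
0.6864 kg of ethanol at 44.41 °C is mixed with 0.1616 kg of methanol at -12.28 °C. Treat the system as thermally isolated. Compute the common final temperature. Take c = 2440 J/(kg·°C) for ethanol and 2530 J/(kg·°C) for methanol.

Conservation of energy gives ΣQ = 0:
0.6864×2440×(T − 44.41) + 0.1616×2530×(T − (-12.28)) = 0
2083.7 T = 69358
T ≈ 33.29 °C

T_f ≈ 33.3 °C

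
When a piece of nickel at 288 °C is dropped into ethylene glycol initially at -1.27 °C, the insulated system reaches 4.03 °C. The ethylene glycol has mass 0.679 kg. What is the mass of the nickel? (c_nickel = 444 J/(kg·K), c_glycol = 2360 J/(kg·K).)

Heat gained plus heat lost sum to zero:
m·444·(4.03 − 288) + 0.679·2360·(4.03 − (-1.27)) = 0
-126083 m = -8492.9
m = -8492.9/-126083 ≈ 0.06736 kg

m ≈ 0.0674 kg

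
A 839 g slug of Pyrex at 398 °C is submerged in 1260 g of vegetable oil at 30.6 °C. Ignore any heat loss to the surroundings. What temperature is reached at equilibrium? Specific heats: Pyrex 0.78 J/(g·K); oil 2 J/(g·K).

Conservation of energy gives ΣQ = 0:
839×0.78×(T − 398) + 1260×2×(T − 30.6) = 0
654.42(T − 398) + 2520(T − 30.6) = 0
(654.42 + 2520) T = 654.42×398 + 2520×30.6
T = 337571/3174.4 ≈ 106.34 °C

T_f ≈ 106.3 °C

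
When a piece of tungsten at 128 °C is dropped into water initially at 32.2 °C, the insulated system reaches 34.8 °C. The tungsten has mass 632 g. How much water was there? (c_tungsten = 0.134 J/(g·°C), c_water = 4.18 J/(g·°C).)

Heat gained plus heat lost sum to zero:
632×0.134×(34.8 − 128) + m×4.18×(34.8 − 32.2) = 0
10.87 m = 7892.9
m = 7892.9/10.87 ≈ 726.3 g

m ≈ 726 g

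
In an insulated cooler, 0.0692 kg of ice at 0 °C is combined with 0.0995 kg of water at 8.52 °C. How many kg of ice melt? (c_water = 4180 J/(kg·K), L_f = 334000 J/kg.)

m_melted ≈ 0.0106 kg

Water can give up m c ΔT = 0.0995·4180·8.52 = 3543.6 J before reaching 0 °C.
Melting all 0.0692 kg of ice would need 0.0692·334000 = 23113 J.
That's not enough to melt it all — equilibrium is at 0 °C with ice remaining.
m_melted·334000 = 3543.6  ⇒  m_melted ≈ 0.01061 kg.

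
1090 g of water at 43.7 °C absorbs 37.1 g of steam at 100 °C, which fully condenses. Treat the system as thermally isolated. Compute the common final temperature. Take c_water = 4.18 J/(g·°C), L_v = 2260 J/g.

T_f ≈ 63.4 °C

Taking heat into each body as positive, Σ m c ΔT = 0:
condense steam: −37.1·2260 = −83846; condensate cools 100→T: 37.1·4.18·(T − 100) = 155.08(T − 100); water warms: 1090·4.18·(T − 43.7) = 4556.2(T − 43.7)
4711.3 T = 83846 + 15508 + 199106 = 298460
T ≈ 63.35 °C (< 100 °C, so full condensation is consistent).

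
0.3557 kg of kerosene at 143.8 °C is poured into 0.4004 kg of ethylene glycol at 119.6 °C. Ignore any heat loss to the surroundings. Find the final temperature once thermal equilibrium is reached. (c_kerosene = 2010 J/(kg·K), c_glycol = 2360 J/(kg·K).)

T_f ≈ 130.0 °C

Energy conservation, ΣQ = 0:
0.3557·2010·(T − 143.8) + 0.4004·2360·(T − 119.6) = 0
714.96(T − 143.8) + 944.94(T − 119.6) = 0
(714.96 + 944.94) T = 714.96·143.8 + 944.94·119.6
T = 215826 / 1659.9 = 130 °C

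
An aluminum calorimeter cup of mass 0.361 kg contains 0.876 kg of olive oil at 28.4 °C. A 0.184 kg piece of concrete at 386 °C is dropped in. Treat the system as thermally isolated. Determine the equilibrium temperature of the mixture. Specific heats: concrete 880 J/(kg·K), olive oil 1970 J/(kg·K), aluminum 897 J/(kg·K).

T_f is the heat-capacity-weighted average of the initial temperatures:
T_f = (161.92·386 + 1725.7·28.4 + 323.82·28.4) / (161.92 + 1725.7 + 323.82)
    = 120708 / 2211.5 ≈ 54.58 °C

T_f ≈ 54.6 °C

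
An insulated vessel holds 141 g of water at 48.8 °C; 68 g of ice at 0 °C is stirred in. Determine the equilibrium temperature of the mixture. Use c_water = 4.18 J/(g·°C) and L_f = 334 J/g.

Energy balance with sensible and latent terms:
latent heat to melt: 68×334 = 22712
  meltwater 0→T: 68×4.18×T = 284.24 T
  water: 589.38(T − 48.8)
873.62 T = 28762 − 22712 = 6049.7
T ≈ 6.92 °C. Since T > 0 °C, the all-ice-melts assumption holds.

T_f ≈ 6.9 °C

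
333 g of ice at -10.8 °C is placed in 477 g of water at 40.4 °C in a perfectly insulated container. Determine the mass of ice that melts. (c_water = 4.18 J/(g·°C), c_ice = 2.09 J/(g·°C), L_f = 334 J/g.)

Cooling the water to 0 °C releases 477×4.18×40.4 = 80552 J.
Warming the ice to 0 °C takes 333×2.09×10.8 = 7516.5 J, leaving 73035 J for melting.
To melt every bit of ice: 333×334 = 111222 J.
Since 73035 < 111222 J, not all the ice melts; equilibrium is at 0 °C.
m_melted×334 = 73035  ⇒  m_melted ≈ 218.7 g.

m_melted ≈ 219 g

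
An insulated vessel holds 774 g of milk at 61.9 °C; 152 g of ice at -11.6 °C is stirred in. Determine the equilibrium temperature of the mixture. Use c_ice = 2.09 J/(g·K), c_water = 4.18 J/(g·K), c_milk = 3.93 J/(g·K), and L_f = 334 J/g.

Conservation of energy gives ΣQ = 0:
ice -11.6→0 °C: 152×2.09×11.6 = 3685.1; fusion: m_ice L_f = 152×334 = 50768; meltwater 0→T: 152×4.18×T = 635.36 T; milk: 3041.8(T − 61.9)
3677.2 T = 188289 − 54453 = 133836
T ≈ 36.40 °C (positive, so assuming full melt was valid).

T_f ≈ 36.4 °C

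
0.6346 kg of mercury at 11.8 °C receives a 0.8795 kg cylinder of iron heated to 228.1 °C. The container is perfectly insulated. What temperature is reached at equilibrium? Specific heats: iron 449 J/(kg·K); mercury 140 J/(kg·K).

T_f ≈ 188.4 °C

Taking heat into each body as positive, Σ m c ΔT = 0:
0.8795*449*(T − 228.1) + 0.6346*140*(T − 11.8) = 0
(394.9 + 88.84) T = 394.9*228.1 + 88.84*11.8
T = 91124/483.74 ≈ 188.37 °C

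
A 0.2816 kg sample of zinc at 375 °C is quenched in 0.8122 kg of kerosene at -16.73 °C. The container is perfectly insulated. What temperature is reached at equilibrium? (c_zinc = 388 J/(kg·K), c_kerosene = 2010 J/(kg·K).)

T_f ≈ 7.8 °C

With ΣQ=0 the equilibrium temperature is the m·c-weighted mean:
T_f = (109.26·375 + 1632.5·(-16.73)) / (109.26 + 1632.5)
    = 13661 / 1741.8 ≈ 7.84 °C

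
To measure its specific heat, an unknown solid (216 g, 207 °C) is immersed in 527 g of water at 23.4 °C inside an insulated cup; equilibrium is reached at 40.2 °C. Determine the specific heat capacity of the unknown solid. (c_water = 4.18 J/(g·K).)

c ≈ 1.03 J/(g·K)

Heat lost by the unknown solid = heat gained by the water:
216×c×(207 − 40.2) = 527×4.18×(40.2 − 23.4)
36029 c = 37008  ⇒  c ≈ 1.027 J/(g·K)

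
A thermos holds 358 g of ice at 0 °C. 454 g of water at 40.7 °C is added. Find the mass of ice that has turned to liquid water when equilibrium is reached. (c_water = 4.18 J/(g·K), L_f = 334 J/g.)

Heat available from the water dropping to 0 °C: 454×4.18×40.7 = 77237 J.
Melting all 358 g of ice would need 358×334 = 119572 J.
That's not enough to melt it all — equilibrium is at 0 °C with ice remaining.
Mass melted = 77237/334 ≈ 231.2 g.

m_melted ≈ 231 g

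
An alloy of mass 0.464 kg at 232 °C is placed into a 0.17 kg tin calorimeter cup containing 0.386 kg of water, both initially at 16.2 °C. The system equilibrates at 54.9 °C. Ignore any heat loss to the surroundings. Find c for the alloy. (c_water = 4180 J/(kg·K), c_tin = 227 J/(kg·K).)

c ≈ 778 J/(kg·K)

Heat gained plus heat lost sum to zero:
0.464×c×(54.9 − 232) + 0.386×4180×(54.9 − 16.2) + 0.17×227×(54.9 − 16.2) = 0
-82.17 c = -63935
c = -63935/-82.17 ≈ 778 J/(kg·K)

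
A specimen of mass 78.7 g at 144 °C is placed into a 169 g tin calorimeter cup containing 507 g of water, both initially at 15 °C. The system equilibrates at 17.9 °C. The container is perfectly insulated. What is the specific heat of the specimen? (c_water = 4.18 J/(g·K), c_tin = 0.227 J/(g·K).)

c ≈ 0.63 J/(g·K)

Conservation of energy gives ΣQ = 0:
78.7·c·(17.9 − 144) + 507·4.18·(17.9 − 15) + 169·0.227·(17.9 − 15) = 0
-9924.1 c = -6257.1
c = -6257.1/-9924.1 ≈ 0.6305 J/(g·K)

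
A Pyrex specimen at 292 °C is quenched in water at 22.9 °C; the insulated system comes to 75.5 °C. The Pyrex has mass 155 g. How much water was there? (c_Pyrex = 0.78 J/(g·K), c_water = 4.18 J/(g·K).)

m ≈ 119 g

Heat lost by the Pyrex = heat gained by the water:
155·0.78·(292 − 75.5) = m·4.18·(75.5 − 22.9)
219.87 m = 26175  ⇒  m ≈ 119 g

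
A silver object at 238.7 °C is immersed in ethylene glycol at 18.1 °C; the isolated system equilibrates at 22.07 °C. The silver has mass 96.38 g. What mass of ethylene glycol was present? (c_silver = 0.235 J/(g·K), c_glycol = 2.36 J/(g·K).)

m ≈ 524 g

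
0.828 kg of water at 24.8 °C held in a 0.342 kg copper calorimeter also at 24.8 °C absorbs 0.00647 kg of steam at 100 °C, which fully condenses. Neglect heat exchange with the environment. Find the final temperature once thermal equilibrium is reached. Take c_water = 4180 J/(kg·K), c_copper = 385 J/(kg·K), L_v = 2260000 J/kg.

T_f ≈ 29.4 °C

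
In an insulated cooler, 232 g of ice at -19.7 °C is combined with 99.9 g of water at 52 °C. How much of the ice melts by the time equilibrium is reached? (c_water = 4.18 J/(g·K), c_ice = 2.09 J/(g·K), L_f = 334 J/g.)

m_melted ≈ 36.4 g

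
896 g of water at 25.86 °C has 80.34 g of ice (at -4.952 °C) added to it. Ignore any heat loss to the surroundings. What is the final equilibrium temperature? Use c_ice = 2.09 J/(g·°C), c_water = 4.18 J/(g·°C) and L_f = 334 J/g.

T_f ≈ 17.0 °C

Heat gained plus heat lost sum to zero:
warm ice to 0 °C: 80.34×2.09×(0 − (-4.952)) = 831.49; melt ice: 80.34×334 = 26834; meltwater 0→T: 80.34×4.18×T = 335.82 T; water cools: 896×4.18×(T − 25.86) = 3745.3(T − 25.86)
4081.1 T = 96853 − 27665 = 69188
T ≈ 16.95 °C. Since T > 0 °C, the all-ice-melts assumption holds.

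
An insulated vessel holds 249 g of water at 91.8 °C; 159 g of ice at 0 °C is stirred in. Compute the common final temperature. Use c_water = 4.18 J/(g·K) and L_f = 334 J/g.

Sum of m c ΔT and latent-heat terms is zero:
fusion: m_ice L_f = 159·334 = 53106; meltwater 0→T: 159·4.18·T = 664.62 T; water cools: 249·4.18·(T − 91.8) = 1040.8(T − 91.8)
1705.4 T = 95547 − 53106 = 42441
T ≈ 24.89 °C. Since T > 0 °C, the all-ice-melts assumption holds.

T_f ≈ 24.9 °C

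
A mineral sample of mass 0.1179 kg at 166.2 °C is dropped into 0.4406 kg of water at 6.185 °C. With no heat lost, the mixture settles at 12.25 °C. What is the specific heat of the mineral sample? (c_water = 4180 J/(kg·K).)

c ≈ 615 J/(kg·K)

Heat lost by the mineral sample = heat gained by the water:
0.1179×c×(166.2 − 12.25) = 0.4406×4180×(12.25 − 6.185)
18.15 c = 11170  ⇒  c ≈ 615.4 J/(kg·K)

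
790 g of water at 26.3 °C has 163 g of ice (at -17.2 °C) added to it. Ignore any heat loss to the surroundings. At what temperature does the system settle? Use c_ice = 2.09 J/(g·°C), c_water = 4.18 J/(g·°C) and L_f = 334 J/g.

Net heat exchanged in the isolated system is zero:
warm ice to 0 °C: 163·2.09·(0 − (-17.2)) = 5859.5; latent heat to melt: 163·334 = 54442; meltwater 0→T: 163·4.18·T = 681.34 T; water cools: 790·4.18·(T − 26.3) = 3302.2(T − 26.3)
3983.5 T = 86848 − 60302 = 26546
T ≈ 6.66 °C. Since T > 0 °C, the all-ice-melts assumption holds.

T_f ≈ 6.7 °C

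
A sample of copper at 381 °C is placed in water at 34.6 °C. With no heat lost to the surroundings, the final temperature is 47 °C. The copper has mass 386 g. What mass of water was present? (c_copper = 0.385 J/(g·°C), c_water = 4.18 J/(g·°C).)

Setting the total heat transfer to zero:
386·0.385·(47 − 381) + m·4.18·(47 − 34.6) = 0
51.83 m = 49636
m = 49636/51.83 ≈ 957.6 g

m ≈ 958 g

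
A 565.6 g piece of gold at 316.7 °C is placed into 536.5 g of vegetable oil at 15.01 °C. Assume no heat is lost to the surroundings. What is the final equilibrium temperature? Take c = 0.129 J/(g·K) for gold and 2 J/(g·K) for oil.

Energy conservation, ΣQ = 0:
565.6*0.129*(T − 316.7) + 536.5*2*(T − 15.01) = 0
1146 T = 39213
T ≈ 34.22 °C

T_f ≈ 34.2 °C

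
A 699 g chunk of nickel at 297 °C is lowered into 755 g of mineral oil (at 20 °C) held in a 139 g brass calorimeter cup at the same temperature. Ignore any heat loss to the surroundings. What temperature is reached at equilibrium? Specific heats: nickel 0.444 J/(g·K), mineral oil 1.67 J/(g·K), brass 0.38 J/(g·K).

T_f ≈ 72.9 °C

Energy conservation, ΣQ = 0:
699·0.444·(T − 297) + 755·1.67·(T − 20) + 139·0.38·(T − 20) = 0
310.36(T − 297) + 1260.8(T − 20) + 52.82(T − 20) = 0
1624 T = 118449
T = 118449 / 1624 = 72.9 °C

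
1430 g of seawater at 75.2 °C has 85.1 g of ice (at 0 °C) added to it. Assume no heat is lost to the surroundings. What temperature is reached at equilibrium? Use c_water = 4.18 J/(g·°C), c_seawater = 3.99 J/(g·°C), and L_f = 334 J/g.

T_f ≈ 66.1 °C

Taking heat into each body as positive, Σ m c ΔT = 0:
latent heat to melt: 85.1·334 = 28423
  meltwater 0→T: 85.1·4.18·T = 355.72 T
  seawater cools: 1430·3.99·(T − 75.2) = 5705.7(T − 75.2)
6061.4 T = 429069 − 28423 = 400645
T ≈ 66.10 °C (positive, so assuming full melt was valid).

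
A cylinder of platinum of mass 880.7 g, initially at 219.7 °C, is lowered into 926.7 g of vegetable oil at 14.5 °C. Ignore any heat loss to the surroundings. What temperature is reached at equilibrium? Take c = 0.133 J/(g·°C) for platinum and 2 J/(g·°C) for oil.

Heat lost by the platinum equals heat gained by the oil:
880.7·0.133·(219.7 − T) = 926.7·2·(T − 14.5)
117.13(219.7 − T) = 1853.4(T − 14.5)
1970.5 T = 52608  ⇒  T ≈ 26.70 °C

T_f ≈ 26.7 °C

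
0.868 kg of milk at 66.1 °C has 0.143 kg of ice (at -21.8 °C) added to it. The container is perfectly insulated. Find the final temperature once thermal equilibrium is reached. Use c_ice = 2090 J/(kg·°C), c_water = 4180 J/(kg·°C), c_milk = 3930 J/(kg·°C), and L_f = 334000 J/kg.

Taking heat into each body as positive, Σ m c ΔT = 0:
ice -21.8→0 °C: 0.143×2090×21.8 = 6515.4; latent heat to melt: 0.143×334000 = 47762; meltwater 0→T: 0.143×4180×T = 597.74 T; milk: 3411.2(T − 66.1)
4009 T = 225483 − 54277 = 171206
T ≈ 42.71 °C (positive, so assuming full melt was valid).

T_f ≈ 42.7 °C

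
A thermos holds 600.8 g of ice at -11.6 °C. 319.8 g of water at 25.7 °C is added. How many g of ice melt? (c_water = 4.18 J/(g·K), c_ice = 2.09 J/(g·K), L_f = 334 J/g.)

m_melted ≈ 59.2 g

Cooling the water to 0 °C releases 319.8×4.18×25.7 = 34355 J.
Warming the ice to 0 °C takes 600.8×2.09×11.6 = 14566 J, leaving 19789 J for melting.
Melting all 600.8 g of ice would need 600.8×334 = 200667 J.
19789 J < 200667 J, so only part of the ice melts and the system sits at 0 °C.
Mass melted = 19789/334 ≈ 59.25 g.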